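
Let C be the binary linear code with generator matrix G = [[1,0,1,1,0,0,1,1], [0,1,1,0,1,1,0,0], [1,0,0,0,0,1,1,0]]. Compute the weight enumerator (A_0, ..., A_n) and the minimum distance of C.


Weight distribution: A_0 = 1, A_3 = 1, A_4 = 3, A_5 = 2, A_7 = 1. Minimum distance d = 3.

Enumerate all 2^3 = 8 messages m ∈ F_2^3.
For each, compute codeword c = mG in F_2^8, then tally its weight.
  m = 000 → c = 00000000, weight = 0.
  m = 100 → c = 10110011, weight = 5.
  m = 010 → c = 01101100, weight = 4.
  m = 110 → c = 11011111, weight = 7.
  m = 001 → c = 10000110, weight = 3.
  m = 101 → c = 00110101, weight = 4.
  m = 011 → c = 11101010, weight = 5.
  m = 111 → c = 01011001, weight = 4.
Tally weights:
  weight 0: 1 codewords.
  weight 3: 1 codewords.
  weight 4: 3 codewords.
  weight 5: 2 codewords.
  weight 7: 1 codewords.
Minimum distance d = smallest w > 0 with A_w > 0 = 3.
Sanity: Σ A_w = 8 = 2^3 = 8 ✓.


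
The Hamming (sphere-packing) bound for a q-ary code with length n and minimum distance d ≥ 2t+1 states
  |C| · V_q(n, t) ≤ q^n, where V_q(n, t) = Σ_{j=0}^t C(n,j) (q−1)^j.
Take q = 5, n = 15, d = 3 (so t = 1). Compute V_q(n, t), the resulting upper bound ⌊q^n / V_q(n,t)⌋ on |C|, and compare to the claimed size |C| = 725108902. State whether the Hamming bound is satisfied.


V_q(n, t) = 61, q^n = 30517578125, Hamming bound = 500288165, |C| = 725108902 > bound (violated).

Step 1: Compute V_q(n, t) = Σ_{j=0}^1 C(n, j) (q−1)^j.
  j = 0: C(15,0)·(4)^0 = 1·1 = 1.
  j = 1: C(15,1)·(4)^1 = 15·4 = 60.
  V_q(n, t) = 1 + 60 = 61.
Step 2: q^n = 5^15 = 30517578125.
Step 3: Hamming bound ⌊q^n / V_q(n,t)⌋ = ⌊30517578125/61⌋ = 500288165.
Step 4: Compare |C| = 725108902 to 500288165: violated.
The claimed |C| lies above the Hamming bound, so no 5-ary code of length 15 with d ≥ 3 can have 725108902 codewords.


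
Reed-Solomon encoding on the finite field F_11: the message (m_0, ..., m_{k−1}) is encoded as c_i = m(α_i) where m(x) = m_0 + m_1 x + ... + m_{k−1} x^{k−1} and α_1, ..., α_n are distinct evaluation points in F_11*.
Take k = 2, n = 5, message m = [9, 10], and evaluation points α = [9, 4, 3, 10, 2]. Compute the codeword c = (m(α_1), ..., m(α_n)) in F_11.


c = [0, 5, 6, 10, 7]

Message polynomial: m(x) = 9 + 10·x (mod 11).
For each evaluation point α_i, compute m(α_i) mod 11:
  α_1 = 9: Horner steps 10 → 0, so m(9) = 0.
  α_2 = 4: Horner steps 10 → 5, so m(4) = 5.
  α_3 = 3: Horner steps 10 → 6, so m(3) = 6.
  α_4 = 10: Horner steps 10 → 10, so m(10) = 10.
  α_5 = 2: Horner steps 10 → 7, so m(2) = 7.
Codeword c = [0, 5, 6, 10, 7] ∈ F_11^5.


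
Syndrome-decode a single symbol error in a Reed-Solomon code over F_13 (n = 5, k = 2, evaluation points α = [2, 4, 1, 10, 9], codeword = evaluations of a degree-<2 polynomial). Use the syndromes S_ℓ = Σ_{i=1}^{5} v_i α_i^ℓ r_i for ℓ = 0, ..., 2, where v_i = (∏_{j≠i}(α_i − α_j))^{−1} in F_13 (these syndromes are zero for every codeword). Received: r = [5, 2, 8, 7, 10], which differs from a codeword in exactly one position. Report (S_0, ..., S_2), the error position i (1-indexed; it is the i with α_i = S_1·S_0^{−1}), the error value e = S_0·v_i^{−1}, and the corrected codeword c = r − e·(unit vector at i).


S = (5, 7, 2), error at position 2, error magnitude e = 3, c = [5, 12, 8, 7, 10].

Step 1: column multipliers v_i = (∏_{j≠i}(α_i − α_j))^{−1} mod 13.
  i = 1 (α = 2): (2−4)(2−1)(2−10)(2−9) = (−2)·1·(−8)·(−7) = −112 ≡ 5, so v_1 = 5^{−1} = 8 (mod 13).
  i = 2 (α = 4): (4−2)(4−1)(4−10)(4−9) = 2·3·(−6)·(−5) = 180 ≡ 11, so v_2 = 11^{−1} = 6 (mod 13).
  i = 3 (α = 1): (1−2)(1−4)(1−10)(1−9) = (−1)·(−3)·(−9)·(−8) = 216 ≡ 8, so v_3 = 8^{−1} = 5 (mod 13).
  i = 4 (α = 10): (10−2)(10−4)(10−1)(10−9) = 8·6·9·1 = 432 ≡ 3, so v_4 = 3^{−1} = 9 (mod 13).
  i = 5 (α = 9): (9−2)(9−4)(9−1)(9−10) = 7·5·8·(−1) = −280 ≡ 6, so v_5 = 6^{−1} = 11 (mod 13).
  v = [8, 6, 5, 9, 11].
Step 2: syndromes of r = [5, 2, 8, 7, 10] (all sums mod 13).
  S_0 = Σ v_i r_i = 8·5 + 6·2 + 5·8 + 9·7 + 11·10 = 265 ≡ 5.
  S_1 = Σ v_i α_i r_i = 8·2·5 + 6·4·2 + 5·1·8 + 9·10·7 + 11·9·10 = 1788 ≡ 7.
  α_i^2 mod 13 = [4, 3, 1, 9, 3].
  S_2 = Σ v_i α_i^2 r_i = 8·4·5 + 6·3·2 + 5·1·8 + 9·9·7 + 11·3·10 = 1133 ≡ 2.
  S = (5, 7, 2) ≠ 0, so r is not a codeword (an error is present).
Step 3: locate the error. For a single error e at position i, S_ℓ = v_i·e·α_i^ℓ, so α_err = S_1/S_0.
  S_0^{−1} = 5^{−1} = 8 (mod 13), so α_err = 7·8 = 56 ≡ 4 = α_2. Error position i = 2.
  Consistency check: S_2/S_1 = 2·2 = 4 ≡ 4 = α_err ✓ (single-error assumption holds).
Step 4: error magnitude e = S_0/v_2 = S_0·∏_{j≠2}(α_2 − α_j) = 5·11 = 55 ≡ 3 (mod 13).
Step 5: correct position 2: c_2 = r_2 − e = 2 − 3 ≡ 12 (mod 13). Hence c = [5, 12, 8, 7, 10].
  Check: interpolating c through the α_i gives m(x) = 11 + 10·x (degree < 2) with m(α_i) = c_i for every i, so c is indeed a codeword.


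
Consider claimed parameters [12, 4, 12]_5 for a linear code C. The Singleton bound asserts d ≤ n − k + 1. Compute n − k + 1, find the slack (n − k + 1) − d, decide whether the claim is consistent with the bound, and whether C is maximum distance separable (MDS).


Singleton RHS = n − k + 1 = 9, slack = -3, bound violated (no such code; not MDS).

Singleton bound: d ≤ n − k + 1.
Here n = 12, k = 4, so n − k + 1 = 9.
Given d = 12, check d ≤ 9: NO.
Slack = (n − k + 1) − d = -3.
The slack is negative: d = 12 exceeds n − k + 1 = 9 by 3, so the Singleton bound is violated and no linear [12, 4, 12]_5 code can exist. In particular it is not MDS (MDS requires d = n − k + 1 exactly).
Description: the claimed parameters are [12, 4, 12]_5; such a code would be impossible (violates the Singleton bound).


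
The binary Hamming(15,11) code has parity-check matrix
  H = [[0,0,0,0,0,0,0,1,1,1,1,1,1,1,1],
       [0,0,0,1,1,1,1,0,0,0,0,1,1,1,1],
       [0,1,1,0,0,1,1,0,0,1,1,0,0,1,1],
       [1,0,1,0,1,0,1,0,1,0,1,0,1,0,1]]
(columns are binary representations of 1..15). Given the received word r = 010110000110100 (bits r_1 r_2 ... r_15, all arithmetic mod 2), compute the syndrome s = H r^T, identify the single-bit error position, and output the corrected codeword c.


s = (1, 1, 1, 1)^T, error position = 15, corrected codeword c = 010110000110101

Compute s = H r^T mod 2 one row at a time:
  s_1 = 0 + 0 + 1 + 1 + 0 + 1 + 0 + 0 = 3 ≡ 1 (mod 2).
  s_2 = 1 + 1 + 0 + 0 + 0 + 1 + 0 + 0 = 3 ≡ 1 (mod 2).
  s_3 = 1 + 0 + 0 + 0 + 1 + 1 + 0 + 0 = 3 ≡ 1 (mod 2).
  s_4 = 0 + 0 + 1 + 0 + 0 + 1 + 1 + 0 = 3 ≡ 1 (mod 2).
s = (1, 1, 1, 1)^T — this equals column 15 of H (binary 1111), so error is at position 15.
Correct: flip bit 15 of r = 010110000110100 to get c = 010110000110101.


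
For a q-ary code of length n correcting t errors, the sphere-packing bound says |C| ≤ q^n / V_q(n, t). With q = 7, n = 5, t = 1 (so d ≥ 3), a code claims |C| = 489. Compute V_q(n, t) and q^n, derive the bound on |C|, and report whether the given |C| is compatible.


V_q(n, t) = 31, q^n = 16807, Hamming bound = 542, |C| = 489 ≤ bound (satisfied).

Step 1: Compute V_q(n, t) = Σ_{j=0}^1 C(n, j) (q−1)^j.
  j = 0: C(5,0)·(6)^0 = 1·1 = 1.
  j = 1: C(5,1)·(6)^1 = 5·6 = 30.
  V_q(n, t) = 1 + 30 = 31.
Step 2: q^n = 7^5 = 16807.
Step 3: Hamming bound ⌊q^n / V_q(n,t)⌋ = ⌊16807/31⌋ = 542.
Step 4: Compare |C| = 489 to 542: satisfied.
The claimed |C| lies below the Hamming bound.


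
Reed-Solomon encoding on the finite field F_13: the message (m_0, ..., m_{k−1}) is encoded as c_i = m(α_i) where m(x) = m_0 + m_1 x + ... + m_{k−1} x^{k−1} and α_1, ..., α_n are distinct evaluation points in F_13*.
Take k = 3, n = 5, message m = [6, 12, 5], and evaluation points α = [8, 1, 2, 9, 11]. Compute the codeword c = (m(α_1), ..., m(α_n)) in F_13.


c = [6, 10, 11, 12, 2]

Message polynomial: m(x) = 6 + 12·x + 5·x^2 (mod 13).
For each evaluation point α_i, compute m(α_i) mod 13:
  α_1 = 8: Horner steps 5 → 0 → 6, so m(8) = 6.
  α_2 = 1: Horner steps 5 → 4 → 10, so m(1) = 10.
  α_3 = 2: Horner steps 5 → 9 → 11, so m(2) = 11.
  α_4 = 9: Horner steps 5 → 5 → 12, so m(9) = 12.
  α_5 = 11: Horner steps 5 → 2 → 2, so m(11) = 2.
Codeword c = [6, 10, 11, 12, 2] ∈ F_13^5.


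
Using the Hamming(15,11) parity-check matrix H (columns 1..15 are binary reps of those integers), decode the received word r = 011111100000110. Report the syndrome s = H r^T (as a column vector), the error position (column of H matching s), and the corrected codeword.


s = (0, 0, 1, 0)^T, error position = 2, corrected codeword c = 001111100000110

Compute s = H r^T mod 2 one row at a time:
  s_1 = 0 + 0 + 0 + 0 + 0 + 1 + 1 + 0 = 2 ≡ 0 (mod 2).
  s_2 = 1 + 1 + 1 + 1 + 0 + 1 + 1 + 0 = 6 ≡ 0 (mod 2).
  s_3 = 1 + 1 + 1 + 1 + 0 + 0 + 1 + 0 = 5 ≡ 1 (mod 2).
  s_4 = 0 + 1 + 1 + 1 + 0 + 0 + 1 + 0 = 4 ≡ 0 (mod 2).
s = (0, 0, 1, 0)^T — this equals column 2 of H (binary 0010), so error is at position 2.
Correct: flip bit 2 of r = 011111100000110 to get c = 001111100000110.


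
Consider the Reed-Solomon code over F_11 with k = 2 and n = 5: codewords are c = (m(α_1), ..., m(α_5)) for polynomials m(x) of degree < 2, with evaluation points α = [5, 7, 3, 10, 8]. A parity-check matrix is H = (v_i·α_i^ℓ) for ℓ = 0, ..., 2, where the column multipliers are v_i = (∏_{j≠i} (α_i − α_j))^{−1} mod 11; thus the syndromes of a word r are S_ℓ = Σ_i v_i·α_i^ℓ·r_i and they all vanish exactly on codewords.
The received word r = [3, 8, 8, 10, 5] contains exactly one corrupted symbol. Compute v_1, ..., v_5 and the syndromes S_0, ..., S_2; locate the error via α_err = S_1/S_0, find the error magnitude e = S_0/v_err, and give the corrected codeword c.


S = (2, 6, 7), error at position 3, error magnitude e = 10, c = [3, 8, 9, 10, 5].

Step 1: column multipliers v_i = (∏_{j≠i}(α_i − α_j))^{−1} mod 11.
  i = 1 (α = 5): (5−7)(5−3)(5−10)(5−8) = (−2)·2·(−5)·(−3) = −60 ≡ 6, so v_1 = 6^{−1} = 2 (mod 11).
  i = 2 (α = 7): (7−5)(7−3)(7−10)(7−8) = 2·4·(−3)·(−1) = 24 ≡ 2, so v_2 = 2^{−1} = 6 (mod 11).
  i = 3 (α = 3): (3−5)(3−7)(3−10)(3−8) = (−2)·(−4)·(−7)·(−5) = 280 ≡ 5, so v_3 = 5^{−1} = 9 (mod 11).
  i = 4 (α = 10): (10−5)(10−7)(10−3)(10−8) = 5·3·7·2 = 210 ≡ 1, so v_4 = 1^{−1} = 1 (mod 11).
  i = 5 (α = 8): (8−5)(8−7)(8−3)(8−10) = 3·1·5·(−2) = −30 ≡ 3, so v_5 = 3^{−1} = 4 (mod 11).
  v = [2, 6, 9, 1, 4].
Step 2: syndromes of r = [3, 8, 8, 10, 5] (all sums mod 11).
  S_0 = Σ v_i r_i = 2·3 + 6·8 + 9·8 + 1·10 + 4·5 = 156 ≡ 2.
  S_1 = Σ v_i α_i r_i = 2·5·3 + 6·7·8 + 9·3·8 + 1·10·10 + 4·8·5 = 842 ≡ 6.
  α_i^2 mod 11 = [3, 5, 9, 1, 9].
  S_2 = Σ v_i α_i^2 r_i = 2·3·3 + 6·5·8 + 9·9·8 + 1·1·10 + 4·9·5 = 1096 ≡ 7.
  S = (2, 6, 7) ≠ 0, so r is not a codeword (an error is present).
Step 3: locate the error. For a single error e at position i, S_ℓ = v_i·e·α_i^ℓ, so α_err = S_1/S_0.
  S_0^{−1} = 2^{−1} = 6 (mod 11), so α_err = 6·6 = 36 ≡ 3 = α_3. Error position i = 3.
  Consistency check: S_2/S_1 = 7·2 = 14 ≡ 3 = α_err ✓ (single-error assumption holds).
Step 4: error magnitude e = S_0/v_3 = S_0·∏_{j≠3}(α_3 − α_j) = 2·5 = 10 ≡ 10 (mod 11).
Step 5: correct position 3: c_3 = r_3 − e = 8 − 10 ≡ 9 (mod 11). Hence c = [3, 8, 9, 10, 5].
  Check: interpolating c through the α_i gives m(x) = 7 + 8·x (degree < 2) with m(α_i) = c_i for every i, so c is indeed a codeword.


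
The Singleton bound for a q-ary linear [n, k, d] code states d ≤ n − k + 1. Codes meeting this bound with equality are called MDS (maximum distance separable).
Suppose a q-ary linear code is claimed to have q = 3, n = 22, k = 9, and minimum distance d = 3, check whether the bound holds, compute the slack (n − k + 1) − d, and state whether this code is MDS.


Singleton RHS = n − k + 1 = 14, slack = 11, bound satisfied, not MDS.

Singleton bound: d ≤ n − k + 1.
Here n = 22, k = 9, so n − k + 1 = 14.
Given d = 3, check d ≤ 14: YES.
Slack = (n − k + 1) − d = 11.
The code is NOT MDS (slack = 11 > 0).
Description: the claimed parameters are [22, 9, 3]_3; such a code would be non-MDS.


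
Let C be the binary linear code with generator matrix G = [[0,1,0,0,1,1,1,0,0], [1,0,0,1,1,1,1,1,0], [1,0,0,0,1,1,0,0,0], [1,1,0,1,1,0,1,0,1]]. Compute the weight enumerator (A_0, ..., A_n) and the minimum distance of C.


Weight distribution: A_0 = 1, A_3 = 4, A_4 = 5, A_5 = 4, A_6 = 2. Minimum distance d = 3.

Enumerate all 2^4 = 16 messages m ∈ F_2^4.
For each, compute codeword c = mG in F_2^9, then tally its weight.
  m = 0000 → c = 000000000, weight = 0.
  m = 1000 → c = 010011100, weight = 4.
  m = 0100 → c = 100111110, weight = 6.
  m = 1100 → c = 110100010, weight = 4.
  m = 0010 → c = 100011000, weight = 3.
  m = 1010 → c = 110000100, weight = 3.
  m = 0110 → c = 000100110, weight = 3.
  m = 1110 → c = 010111010, weight = 5.
  m = 0001 → c = 110110101, weight = 6.
  m = 1001 → c = 100101001, weight = 4.
  m = 0101 → c = 010001011, weight = 4.
  m = 1101 → c = 000010111, weight = 4.
  m = 0011 → c = 010101101, weight = 5.
  m = 1011 → c = 000110001, weight = 3.
  m = 0111 → c = 110010011, weight = 5.
  m = 1111 → c = 100001111, weight = 5.
Tally weights:
  weight 0: 1 codewords.
  weight 3: 4 codewords.
  weight 4: 5 codewords.
  weight 5: 4 codewords.
  weight 6: 2 codewords.
Minimum distance d = smallest w > 0 with A_w > 0 = 3.
Sanity: Σ A_w = 16 = 2^4 = 16 ✓.


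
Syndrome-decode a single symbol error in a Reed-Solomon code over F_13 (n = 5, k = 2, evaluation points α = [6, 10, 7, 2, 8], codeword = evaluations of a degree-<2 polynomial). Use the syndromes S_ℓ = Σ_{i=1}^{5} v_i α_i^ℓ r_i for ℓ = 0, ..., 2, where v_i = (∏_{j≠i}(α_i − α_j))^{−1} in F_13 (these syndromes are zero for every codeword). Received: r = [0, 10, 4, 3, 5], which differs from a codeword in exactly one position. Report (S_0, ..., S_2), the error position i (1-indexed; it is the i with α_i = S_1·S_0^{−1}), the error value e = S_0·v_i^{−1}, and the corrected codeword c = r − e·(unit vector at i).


S = (4, 2, 1), error at position 3, error magnitude e = 8, c = [0, 10, 9, 3, 5].

Step 1: column multipliers v_i = (∏_{j≠i}(α_i − α_j))^{−1} mod 13.
  i = 1 (α = 6): (6−10)(6−7)(6−2)(6−8) = (−4)·(−1)·4·(−2) = −32 ≡ 7, so v_1 = 7^{−1} = 2 (mod 13).
  i = 2 (α = 10): (10−6)(10−7)(10−2)(10−8) = 4·3·8·2 = 192 ≡ 10, so v_2 = 10^{−1} = 4 (mod 13).
  i = 3 (α = 7): (7−6)(7−10)(7−2)(7−8) = 1·(−3)·5·(−1) = 15 ≡ 2, so v_3 = 2^{−1} = 7 (mod 13).
  i = 4 (α = 2): (2−6)(2−10)(2−7)(2−8) = (−4)·(−8)·(−5)·(−6) = 960 ≡ 11, so v_4 = 11^{−1} = 6 (mod 13).
  i = 5 (α = 8): (8−6)(8−10)(8−7)(8−2) = 2·(−2)·1·6 = −24 ≡ 2, so v_5 = 2^{−1} = 7 (mod 13).
  v = [2, 4, 7, 6, 7].
Step 2: syndromes of r = [0, 10, 4, 3, 5] (all sums mod 13).
  S_0 = Σ v_i r_i = 2·0 + 4·10 + 7·4 + 6·3 + 7·5 = 121 ≡ 4.
  S_1 = Σ v_i α_i r_i = 2·6·0 + 4·10·10 + 7·7·4 + 6·2·3 + 7·8·5 = 912 ≡ 2.
  α_i^2 mod 13 = [10, 9, 10, 4, 12].
  S_2 = Σ v_i α_i^2 r_i = 2·10·0 + 4·9·10 + 7·10·4 + 6·4·3 + 7·12·5 = 1132 ≡ 1.
  S = (4, 2, 1) ≠ 0, so r is not a codeword (an error is present).
Step 3: locate the error. For a single error e at position i, S_ℓ = v_i·e·α_i^ℓ, so α_err = S_1/S_0.
  S_0^{−1} = 4^{−1} = 10 (mod 13), so α_err = 2·10 = 20 ≡ 7 = α_3. Error position i = 3.
  Consistency check: S_2/S_1 = 1·7 = 7 ≡ 7 = α_err ✓ (single-error assumption holds).
Step 4: error magnitude e = S_0/v_3 = S_0·∏_{j≠3}(α_3 − α_j) = 4·2 = 8 ≡ 8 (mod 13).
Step 5: correct position 3: c_3 = r_3 − e = 4 − 8 ≡ 9 (mod 13). Hence c = [0, 10, 9, 3, 5].
  Check: interpolating c through the α_i gives m(x) = 11 + 9·x (degree < 2) with m(α_i) = c_i for every i, so c is indeed a codeword.


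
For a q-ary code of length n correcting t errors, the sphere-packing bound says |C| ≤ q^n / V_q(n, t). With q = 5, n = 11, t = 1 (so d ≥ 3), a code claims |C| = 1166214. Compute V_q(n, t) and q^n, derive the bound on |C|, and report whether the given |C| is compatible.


V_q(n, t) = 45, q^n = 48828125, Hamming bound = 1085069, |C| = 1166214 > bound (violated).

Step 1: Compute V_q(n, t) = Σ_{j=0}^1 C(n, j) (q−1)^j.
  j = 0: C(11,0)·(4)^0 = 1·1 = 1.
  j = 1: C(11,1)·(4)^1 = 11·4 = 44.
  V_q(n, t) = 1 + 44 = 45.
Step 2: q^n = 5^11 = 48828125.
Step 3: Hamming bound ⌊q^n / V_q(n,t)⌋ = ⌊48828125/45⌋ = 1085069.
Step 4: Compare |C| = 1166214 to 1085069: violated.
The claimed |C| lies above the Hamming bound, so no 5-ary code of length 11 with d ≥ 3 can have 1166214 codewords.


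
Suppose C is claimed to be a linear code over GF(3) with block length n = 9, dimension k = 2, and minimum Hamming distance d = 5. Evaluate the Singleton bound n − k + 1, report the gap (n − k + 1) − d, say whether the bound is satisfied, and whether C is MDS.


Singleton RHS = n − k + 1 = 8, slack = 3, bound satisfied, not MDS.

Singleton bound: d ≤ n − k + 1.
Here n = 9, k = 2, so n − k + 1 = 8.
Given d = 5, check d ≤ 8: YES.
Slack = (n − k + 1) − d = 3.
The code is NOT MDS (slack = 3 > 0).
Description: the claimed parameters are [9, 2, 5]_3; such a code would be non-MDS.


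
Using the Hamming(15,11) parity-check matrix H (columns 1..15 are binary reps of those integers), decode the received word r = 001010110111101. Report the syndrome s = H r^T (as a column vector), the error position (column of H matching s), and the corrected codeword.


s = (0, 1, 1, 0)^T, error position = 6, corrected codeword c = 001011110111101

Compute s = H r^T mod 2 one row at a time:
  s_1 = 1 + 0 + 1 + 1 + 1 + 1 + 0 + 1 = 6 ≡ 0 (mod 2).
  s_2 = 0 + 1 + 0 + 1 + 1 + 1 + 0 + 1 = 5 ≡ 1 (mod 2).
  s_3 = 0 + 1 + 0 + 1 + 1 + 1 + 0 + 1 = 5 ≡ 1 (mod 2).
  s_4 = 0 + 1 + 1 + 1 + 0 + 1 + 1 + 1 = 6 ≡ 0 (mod 2).
s = (0, 1, 1, 0)^T — this equals column 6 of H (binary 0110), so error is at position 6.
Correct: flip bit 6 of r = 001010110111101 to get c = 001011110111101.


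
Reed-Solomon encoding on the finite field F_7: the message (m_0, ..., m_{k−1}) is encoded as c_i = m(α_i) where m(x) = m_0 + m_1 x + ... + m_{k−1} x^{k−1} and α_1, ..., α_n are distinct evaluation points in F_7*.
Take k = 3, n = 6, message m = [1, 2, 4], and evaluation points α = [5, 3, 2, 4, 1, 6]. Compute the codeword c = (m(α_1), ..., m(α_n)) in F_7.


c = [6, 1, 0, 3, 0, 3]

Message polynomial: m(x) = 1 + 2·x + 4·x^2 (mod 7).
For each evaluation point α_i, compute m(α_i) mod 7:
  α_1 = 5: Horner steps 4 → 1 → 6, so m(5) = 6.
  α_2 = 3: Horner steps 4 → 0 → 1, so m(3) = 1.
  α_3 = 2: Horner steps 4 → 3 → 0, so m(2) = 0.
  α_4 = 4: Horner steps 4 → 4 → 3, so m(4) = 3.
  α_5 = 1: Horner steps 4 → 6 → 0, so m(1) = 0.
  α_6 = 6: Horner steps 4 → 5 → 3, so m(6) = 3.
Codeword c = [6, 1, 0, 3, 0, 3] ∈ F_7^6.


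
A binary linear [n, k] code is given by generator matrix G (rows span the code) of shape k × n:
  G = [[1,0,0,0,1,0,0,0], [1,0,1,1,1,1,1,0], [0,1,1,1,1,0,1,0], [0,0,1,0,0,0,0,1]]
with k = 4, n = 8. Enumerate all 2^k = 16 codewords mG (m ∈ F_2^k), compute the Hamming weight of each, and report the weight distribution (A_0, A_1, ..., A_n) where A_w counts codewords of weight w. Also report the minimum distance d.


Weight distribution: A_0 = 1, A_2 = 2, A_3 = 2, A_4 = 3, A_5 = 6, A_6 = 2. Minimum distance d = 2.

Enumerate all 2^4 = 16 messages m ∈ F_2^4.
For each, compute codeword c = mG in F_2^8, then tally its weight.
  m = 0000 → c = 00000000, weight = 0.
  m = 1000 → c = 10001000, weight = 2.
  m = 0100 → c = 10111110, weight = 6.
  m = 1100 → c = 00110110, weight = 4.
  m = 0010 → c = 01111010, weight = 5.
  m = 1010 → c = 11110010, weight = 5.
  m = 0110 → c = 11000100, weight = 3.
  m = 1110 → c = 01001100, weight = 3.
  m = 0001 → c = 00100001, weight = 2.
  m = 1001 → c = 10101001, weight = 4.
  m = 0101 → c = 10011111, weight = 6.
  m = 1101 → c = 00010111, weight = 4.
  m = 0011 → c = 01011011, weight = 5.
  m = 1011 → c = 11010011, weight = 5.
  m = 0111 → c = 11100101, weight = 5.
  m = 1111 → c = 01101101, weight = 5.
Tally weights:
  weight 0: 1 codewords.
  weight 2: 2 codewords.
  weight 3: 2 codewords.
  weight 4: 3 codewords.
  weight 5: 6 codewords.
  weight 6: 2 codewords.
Minimum distance d = smallest w > 0 with A_w > 0 = 2.
Sanity: Σ A_w = 16 = 2^4 = 16 ✓.


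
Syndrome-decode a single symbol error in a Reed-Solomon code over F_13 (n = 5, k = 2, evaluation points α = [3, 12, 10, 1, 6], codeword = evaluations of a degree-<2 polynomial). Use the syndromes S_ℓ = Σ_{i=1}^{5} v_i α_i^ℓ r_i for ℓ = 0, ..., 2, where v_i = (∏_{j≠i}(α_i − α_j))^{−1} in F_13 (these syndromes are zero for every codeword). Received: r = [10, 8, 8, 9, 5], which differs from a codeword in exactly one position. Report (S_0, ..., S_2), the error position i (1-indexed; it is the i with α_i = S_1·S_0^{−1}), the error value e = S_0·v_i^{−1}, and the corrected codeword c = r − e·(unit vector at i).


S = (9, 12, 3), error at position 3, error magnitude e = 1, c = [10, 8, 7, 9, 5].

Step 1: column multipliers v_i = (∏_{j≠i}(α_i − α_j))^{−1} mod 13.
  i = 1 (α = 3): (3−12)(3−10)(3−1)(3−6) = (−9)·(−7)·2·(−3) = −378 ≡ 12, so v_1 = 12^{−1} = 12 (mod 13).
  i = 2 (α = 12): (12−3)(12−10)(12−1)(12−6) = 9·2·11·6 = 1188 ≡ 5, so v_2 = 5^{−1} = 8 (mod 13).
  i = 3 (α = 10): (10−3)(10−12)(10−1)(10−6) = 7·(−2)·9·4 = −504 ≡ 3, so v_3 = 3^{−1} = 9 (mod 13).
  i = 4 (α = 1): (1−3)(1−12)(1−10)(1−6) = (−2)·(−11)·(−9)·(−5) = 990 ≡ 2, so v_4 = 2^{−1} = 7 (mod 13).
  i = 5 (α = 6): (6−3)(6−12)(6−10)(6−1) = 3·(−6)·(−4)·5 = 360 ≡ 9, so v_5 = 9^{−1} = 3 (mod 13).
  v = [12, 8, 9, 7, 3].
Step 2: syndromes of r = [10, 8, 8, 9, 5] (all sums mod 13).
  S_0 = Σ v_i r_i = 12·10 + 8·8 + 9·8 + 7·9 + 3·5 = 334 ≡ 9.
  S_1 = Σ v_i α_i r_i = 12·3·10 + 8·12·8 + 9·10·8 + 7·1·9 + 3·6·5 = 2001 ≡ 12.
  α_i^2 mod 13 = [9, 1, 9, 1, 10].
  S_2 = Σ v_i α_i^2 r_i = 12·9·10 + 8·1·8 + 9·9·8 + 7·1·9 + 3·10·5 = 2005 ≡ 3.
  S = (9, 12, 3) ≠ 0, so r is not a codeword (an error is present).
Step 3: locate the error. For a single error e at position i, S_ℓ = v_i·e·α_i^ℓ, so α_err = S_1/S_0.
  S_0^{−1} = 9^{−1} = 3 (mod 13), so α_err = 12·3 = 36 ≡ 10 = α_3. Error position i = 3.
  Consistency check: S_2/S_1 = 3·12 = 36 ≡ 10 = α_err ✓ (single-error assumption holds).
Step 4: error magnitude e = S_0/v_3 = S_0·∏_{j≠3}(α_3 − α_j) = 9·3 = 27 ≡ 1 (mod 13).
Step 5: correct position 3: c_3 = r_3 − e = 8 − 1 ≡ 7 (mod 13). Hence c = [10, 8, 7, 9, 5].
  Check: interpolating c through the α_i gives m(x) = 2 + 7·x (degree < 2) with m(α_i) = c_i for every i, so c is indeed a codeword.


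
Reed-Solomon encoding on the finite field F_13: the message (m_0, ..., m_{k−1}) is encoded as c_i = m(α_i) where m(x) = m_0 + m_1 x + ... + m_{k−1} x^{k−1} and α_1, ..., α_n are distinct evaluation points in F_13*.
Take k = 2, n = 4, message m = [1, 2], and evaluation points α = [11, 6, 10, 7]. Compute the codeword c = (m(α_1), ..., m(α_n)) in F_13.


c = [10, 0, 8, 2]

Message polynomial: m(x) = 1 + 2·x (mod 13).
For each evaluation point α_i, compute m(α_i) mod 13:
  α_1 = 11: Horner steps 2 → 10, so m(11) = 10.
  α_2 = 6: Horner steps 2 → 0, so m(6) = 0.
  α_3 = 10: Horner steps 2 → 8, so m(10) = 8.
  α_4 = 7: Horner steps 2 → 2, so m(7) = 2.
Codeword c = [10, 0, 8, 2] ∈ F_13^4.


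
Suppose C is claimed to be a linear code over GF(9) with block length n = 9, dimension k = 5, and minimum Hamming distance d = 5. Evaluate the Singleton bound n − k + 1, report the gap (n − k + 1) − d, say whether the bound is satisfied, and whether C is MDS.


Singleton RHS = n − k + 1 = 5, slack = 0, bound satisfied, MDS.

Singleton bound: d ≤ n − k + 1.
Here n = 9, k = 5, so n − k + 1 = 5.
Given d = 5, check d ≤ 5: YES.
Slack = (n − k + 1) − d = 0.
The code is MDS (slack = 0).
Description: the claimed parameters are [9, 5, 5]_9; such a code would be MDS (meets Singleton bound).


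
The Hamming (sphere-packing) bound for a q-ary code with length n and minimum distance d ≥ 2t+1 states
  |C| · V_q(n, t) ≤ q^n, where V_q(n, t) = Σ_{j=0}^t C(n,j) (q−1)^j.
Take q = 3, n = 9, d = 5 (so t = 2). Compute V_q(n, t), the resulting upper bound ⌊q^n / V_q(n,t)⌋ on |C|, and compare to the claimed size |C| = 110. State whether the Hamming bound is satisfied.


V_q(n, t) = 163, q^n = 19683, Hamming bound = 120, |C| = 110 ≤ bound (satisfied).

Step 1: Compute V_q(n, t) = Σ_{j=0}^2 C(n, j) (q−1)^j.
  j = 0: C(9,0)·(2)^0 = 1·1 = 1.
  j = 1: C(9,1)·(2)^1 = 9·2 = 18.
  j = 2: C(9,2)·(2)^2 = 36·4 = 144.
  V_q(n, t) = 1 + 18 + 144 = 163.
Step 2: q^n = 3^9 = 19683.
Step 3: Hamming bound ⌊q^n / V_q(n,t)⌋ = ⌊19683/163⌋ = 120.
Step 4: Compare |C| = 110 to 120: satisfied.
The claimed |C| lies below the Hamming bound.


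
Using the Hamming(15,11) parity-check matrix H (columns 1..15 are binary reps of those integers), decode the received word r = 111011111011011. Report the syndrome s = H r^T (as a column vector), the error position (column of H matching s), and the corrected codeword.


s = (0, 0, 1, 1)^T, error position = 3, corrected codeword c = 110011111011011

Compute s = H r^T mod 2 one row at a time:
  s_1 = 1 + 1 + 0 + 1 + 1 + 0 + 1 + 1 = 6 ≡ 0 (mod 2).
  s_2 = 0 + 1 + 1 + 1 + 1 + 0 + 1 + 1 = 6 ≡ 0 (mod 2).
  s_3 = 1 + 1 + 1 + 1 + 0 + 1 + 1 + 1 = 7 ≡ 1 (mod 2).
  s_4 = 1 + 1 + 1 + 1 + 1 + 1 + 0 + 1 = 7 ≡ 1 (mod 2).
s = (0, 0, 1, 1)^T — this equals column 3 of H (binary 0011), so error is at position 3.
Correct: flip bit 3 of r = 111011111011011 to get c = 110011111011011.


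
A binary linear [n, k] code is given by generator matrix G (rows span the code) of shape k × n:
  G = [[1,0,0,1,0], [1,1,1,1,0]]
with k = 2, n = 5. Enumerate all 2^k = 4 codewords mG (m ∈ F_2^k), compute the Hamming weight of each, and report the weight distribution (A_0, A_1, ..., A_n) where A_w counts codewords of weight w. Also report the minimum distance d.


Weight distribution: A_0 = 1, A_2 = 2, A_4 = 1. Minimum distance d = 2.

Enumerate all 2^2 = 4 messages m ∈ F_2^2.
For each, compute codeword c = mG in F_2^5, then tally its weight.
  m = 00 → c = 00000, weight = 0.
  m = 10 → c = 10010, weight = 2.
  m = 01 → c = 11110, weight = 4.
  m = 11 → c = 01100, weight = 2.
Tally weights:
  weight 0: 1 codewords.
  weight 2: 2 codewords.
  weight 4: 1 codewords.
Minimum distance d = smallest w > 0 with A_w > 0 = 2.
Sanity: Σ A_w = 4 = 2^2 = 4 ✓.


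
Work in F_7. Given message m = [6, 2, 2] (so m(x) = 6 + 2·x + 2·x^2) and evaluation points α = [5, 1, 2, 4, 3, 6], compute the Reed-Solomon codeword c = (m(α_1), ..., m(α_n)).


c = [3, 3, 4, 4, 2, 6]

Message polynomial: m(x) = 6 + 2·x + 2·x^2 (mod 7).
For each evaluation point α_i, compute m(α_i) mod 7:
  α_1 = 5: Horner steps 2 → 5 → 3, so m(5) = 3.
  α_2 = 1: Horner steps 2 → 4 → 3, so m(1) = 3.
  α_3 = 2: Horner steps 2 → 6 → 4, so m(2) = 4.
  α_4 = 4: Horner steps 2 → 3 → 4, so m(4) = 4.
  α_5 = 3: Horner steps 2 → 1 → 2, so m(3) = 2.
  α_6 = 6: Horner steps 2 → 0 → 6, so m(6) = 6.
Codeword c = [3, 3, 4, 4, 2, 6] ∈ F_7^6.


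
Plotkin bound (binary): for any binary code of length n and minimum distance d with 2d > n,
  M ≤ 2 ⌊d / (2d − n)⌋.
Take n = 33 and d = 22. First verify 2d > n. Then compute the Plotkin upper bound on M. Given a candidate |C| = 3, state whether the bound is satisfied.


Plotkin bound M ≤ 4; given |C| = 3 ≤ bound (satisfied).

Check applicability: 2d = 44, n = 33.
2d − n = 11 > 0, so Plotkin applies.
Compute d/(2d−n) = 22/11 ≈ 2.0000.
⌊d/(2d−n)⌋ = 2.
Plotkin bound: M ≤ 2·2 = 4.
Given |C| = 3, check: satisfied.
This |C| is below the Plotkin bound.


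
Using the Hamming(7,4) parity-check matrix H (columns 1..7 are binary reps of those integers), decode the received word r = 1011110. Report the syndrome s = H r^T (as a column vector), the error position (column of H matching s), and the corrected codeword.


s = (1, 0, 1)^T, error position = 5, corrected codeword c = 1011010

Compute s = H r^T mod 2 one row at a time:
  s_1 = 1 + 1 + 1 + 0 = 3 ≡ 1 (mod 2).
  s_2 = 0 + 1 + 1 + 0 = 2 ≡ 0 (mod 2).
  s_3 = 1 + 1 + 1 + 0 = 3 ≡ 1 (mod 2).
s = (1, 0, 1)^T — this equals column 5 of H (binary 101), so error is at position 5.
Correct: flip bit 5 of r = 1011110 to get c = 1011010.


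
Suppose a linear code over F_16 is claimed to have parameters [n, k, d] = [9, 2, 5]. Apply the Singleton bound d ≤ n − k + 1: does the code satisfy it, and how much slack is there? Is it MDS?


Singleton RHS = n − k + 1 = 8, slack = 3, bound satisfied, not MDS.

Singleton bound: d ≤ n − k + 1.
Here n = 9, k = 2, so n − k + 1 = 8.
Given d = 5, check d ≤ 8: YES.
Slack = (n − k + 1) − d = 3.
The code is NOT MDS (slack = 3 > 0).
Description: the claimed parameters are [9, 2, 5]_16; such a code would be non-MDS.


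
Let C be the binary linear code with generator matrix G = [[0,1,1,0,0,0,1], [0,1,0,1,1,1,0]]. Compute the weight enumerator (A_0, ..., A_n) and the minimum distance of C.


Weight distribution: A_0 = 1, A_3 = 1, A_4 = 1, A_5 = 1. Minimum distance d = 3.

Enumerate all 2^2 = 4 messages m ∈ F_2^2.
For each, compute codeword c = mG in F_2^7, then tally its weight.
  m = 00 → c = 0000000, weight = 0.
  m = 10 → c = 0110001, weight = 3.
  m = 01 → c = 0101110, weight = 4.
  m = 11 → c = 0011111, weight = 5.
Tally weights:
  weight 0: 1 codewords.
  weight 3: 1 codewords.
  weight 4: 1 codewords.
  weight 5: 1 codewords.
Minimum distance d = smallest w > 0 with A_w > 0 = 3.
Sanity: Σ A_w = 4 = 2^2 = 4 ✓.


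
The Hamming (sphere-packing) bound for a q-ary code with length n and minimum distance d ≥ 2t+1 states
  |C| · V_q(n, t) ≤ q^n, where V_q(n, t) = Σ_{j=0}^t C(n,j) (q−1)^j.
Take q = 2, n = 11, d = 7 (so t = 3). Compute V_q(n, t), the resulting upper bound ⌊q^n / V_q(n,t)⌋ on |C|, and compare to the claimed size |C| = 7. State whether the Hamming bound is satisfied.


V_q(n, t) = 232, q^n = 2048, Hamming bound = 8, |C| = 7 ≤ bound (satisfied).

Step 1: Compute V_q(n, t) = Σ_{j=0}^3 C(n, j) (q−1)^j.
  j = 0: C(11,0)·(1)^0 = 1·1 = 1.
  j = 1: C(11,1)·(1)^1 = 11·1 = 11.
  j = 2: C(11,2)·(1)^2 = 55·1 = 55.
  j = 3: C(11,3)·(1)^3 = 165·1 = 165.
  V_q(n, t) = 1 + 11 + 55 + 165 = 232.
Step 2: q^n = 2^11 = 2048.
Step 3: Hamming bound ⌊q^n / V_q(n,t)⌋ = ⌊2048/232⌋ = 8.
Step 4: Compare |C| = 7 to 8: satisfied.
The claimed |C| lies below the Hamming bound.


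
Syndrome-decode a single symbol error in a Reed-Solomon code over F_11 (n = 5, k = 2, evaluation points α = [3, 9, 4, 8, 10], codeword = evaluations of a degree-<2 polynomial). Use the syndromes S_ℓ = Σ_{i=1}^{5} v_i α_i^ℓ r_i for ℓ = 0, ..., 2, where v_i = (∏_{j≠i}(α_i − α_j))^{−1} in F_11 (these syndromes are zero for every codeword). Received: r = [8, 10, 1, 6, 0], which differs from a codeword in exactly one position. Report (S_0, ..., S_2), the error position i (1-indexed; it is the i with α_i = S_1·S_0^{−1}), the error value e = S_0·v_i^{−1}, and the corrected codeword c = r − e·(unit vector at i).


S = (9, 2, 9), error at position 5, error magnitude e = 8, c = [8, 10, 1, 6, 3].

Step 1: column multipliers v_i = (∏_{j≠i}(α_i − α_j))^{−1} mod 11.
  i = 1 (α = 3): (3−9)(3−4)(3−8)(3−10) = (−6)·(−1)·(−5)·(−7) = 210 ≡ 1, so v_1 = 1^{−1} = 1 (mod 11).
  i = 2 (α = 9): (9−3)(9−4)(9−8)(9−10) = 6·5·1·(−1) = −30 ≡ 3, so v_2 = 3^{−1} = 4 (mod 11).
  i = 3 (α = 4): (4−3)(4−9)(4−8)(4−10) = 1·(−5)·(−4)·(−6) = −120 ≡ 1, so v_3 = 1^{−1} = 1 (mod 11).
  i = 4 (α = 8): (8−3)(8−9)(8−4)(8−10) = 5·(−1)·4·(−2) = 40 ≡ 7, so v_4 = 7^{−1} = 8 (mod 11).
  i = 5 (α = 10): (10−3)(10−9)(10−4)(10−8) = 7·1·6·2 = 84 ≡ 7, so v_5 = 7^{−1} = 8 (mod 11).
  v = [1, 4, 1, 8, 8].
Step 2: syndromes of r = [8, 10, 1, 6, 0] (all sums mod 11).
  S_0 = Σ v_i r_i = 1·8 + 4·10 + 1·1 + 8·6 + 8·0 = 97 ≡ 9.
  S_1 = Σ v_i α_i r_i = 1·3·8 + 4·9·10 + 1·4·1 + 8·8·6 + 8·10·0 = 772 ≡ 2.
  α_i^2 mod 11 = [9, 4, 5, 9, 1].
  S_2 = Σ v_i α_i^2 r_i = 1·9·8 + 4·4·10 + 1·5·1 + 8·9·6 + 8·1·0 = 669 ≡ 9.
  S = (9, 2, 9) ≠ 0, so r is not a codeword (an error is present).
Step 3: locate the error. For a single error e at position i, S_ℓ = v_i·e·α_i^ℓ, so α_err = S_1/S_0.
  S_0^{−1} = 9^{−1} = 5 (mod 11), so α_err = 2·5 = 10 ≡ 10 = α_5. Error position i = 5.
  Consistency check: S_2/S_1 = 9·6 = 54 ≡ 10 = α_err ✓ (single-error assumption holds).
Step 4: error magnitude e = S_0/v_5 = S_0·∏_{j≠5}(α_5 − α_j) = 9·7 = 63 ≡ 8 (mod 11).
Step 5: correct position 5: c_5 = r_5 − e = 0 − 8 ≡ 3 (mod 11). Hence c = [8, 10, 1, 6, 3].
  Check: interpolating c through the α_i gives m(x) = 7 + 4·x (degree < 2) with m(α_i) = c_i for every i, so c is indeed a codeword.


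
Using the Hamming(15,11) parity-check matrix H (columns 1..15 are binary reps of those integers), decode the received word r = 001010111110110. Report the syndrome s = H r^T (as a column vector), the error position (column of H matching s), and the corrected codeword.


s = (0, 0, 1, 0)^T, error position = 2, corrected codeword c = 011010111110110

Compute s = H r^T mod 2 one row at a time:
  s_1 = 1 + 1 + 1 + 1 + 0 + 1 + 1 + 0 = 6 ≡ 0 (mod 2).
  s_2 = 0 + 1 + 0 + 1 + 0 + 1 + 1 + 0 = 4 ≡ 0 (mod 2).
  s_3 = 0 + 1 + 0 + 1 + 1 + 1 + 1 + 0 = 5 ≡ 1 (mod 2).
  s_4 = 0 + 1 + 1 + 1 + 1 + 1 + 1 + 0 = 6 ≡ 0 (mod 2).
s = (0, 0, 1, 0)^T — this equals column 2 of H (binary 0010), so error is at position 2.
Correct: flip bit 2 of r = 001010111110110 to get c = 011010111110110.


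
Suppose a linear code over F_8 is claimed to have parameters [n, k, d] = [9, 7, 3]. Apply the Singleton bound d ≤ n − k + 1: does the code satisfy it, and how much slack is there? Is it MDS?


Singleton RHS = n − k + 1 = 3, slack = 0, bound satisfied, MDS.

Singleton bound: d ≤ n − k + 1.
Here n = 9, k = 7, so n − k + 1 = 3.
Given d = 3, check d ≤ 3: YES.
Slack = (n − k + 1) − d = 0.
The code is MDS (slack = 0).
Description: the claimed parameters are [9, 7, 3]_8; such a code would be MDS (meets Singleton bound).


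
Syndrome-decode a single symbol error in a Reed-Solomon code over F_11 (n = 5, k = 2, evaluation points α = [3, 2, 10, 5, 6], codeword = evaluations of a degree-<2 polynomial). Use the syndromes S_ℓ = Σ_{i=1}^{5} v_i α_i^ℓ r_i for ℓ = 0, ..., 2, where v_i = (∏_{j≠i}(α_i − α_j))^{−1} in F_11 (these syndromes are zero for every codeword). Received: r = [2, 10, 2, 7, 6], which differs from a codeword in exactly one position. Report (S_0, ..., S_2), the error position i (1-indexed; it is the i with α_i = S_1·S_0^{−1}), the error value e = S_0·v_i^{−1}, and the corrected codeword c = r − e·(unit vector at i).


S = (2, 6, 7), error at position 1, error magnitude e = 4, c = [9, 10, 2, 7, 6].

Step 1: column multipliers v_i = (∏_{j≠i}(α_i − α_j))^{−1} mod 11.
  i = 1 (α = 3): (3−2)(3−10)(3−5)(3−6) = 1·(−7)·(−2)·(−3) = −42 ≡ 2, so v_1 = 2^{−1} = 6 (mod 11).
  i = 2 (α = 2): (2−3)(2−10)(2−5)(2−6) = (−1)·(−8)·(−3)·(−4) = 96 ≡ 8, so v_2 = 8^{−1} = 7 (mod 11).
  i = 3 (α = 10): (10−3)(10−2)(10−5)(10−6) = 7·8·5·4 = 1120 ≡ 9, so v_3 = 9^{−1} = 5 (mod 11).
  i = 4 (α = 5): (5−3)(5−2)(5−10)(5−6) = 2·3·(−5)·(−1) = 30 ≡ 8, so v_4 = 8^{−1} = 7 (mod 11).
  i = 5 (α = 6): (6−3)(6−2)(6−10)(6−5) = 3·4·(−4)·1 = −48 ≡ 7, so v_5 = 7^{−1} = 8 (mod 11).
  v = [6, 7, 5, 7, 8].
Step 2: syndromes of r = [2, 10, 2, 7, 6] (all sums mod 11).
  S_0 = Σ v_i r_i = 6·2 + 7·10 + 5·2 + 7·7 + 8·6 = 189 ≡ 2.
  S_1 = Σ v_i α_i r_i = 6·3·2 + 7·2·10 + 5·10·2 + 7·5·7 + 8·6·6 = 809 ≡ 6.
  α_i^2 mod 11 = [9, 4, 1, 3, 3].
  S_2 = Σ v_i α_i^2 r_i = 6·9·2 + 7·4·10 + 5·1·2 + 7·3·7 + 8·3·6 = 689 ≡ 7.
  S = (2, 6, 7) ≠ 0, so r is not a codeword (an error is present).
Step 3: locate the error. For a single error e at position i, S_ℓ = v_i·e·α_i^ℓ, so α_err = S_1/S_0.
  S_0^{−1} = 2^{−1} = 6 (mod 11), so α_err = 6·6 = 36 ≡ 3 = α_1. Error position i = 1.
  Consistency check: S_2/S_1 = 7·2 = 14 ≡ 3 = α_err ✓ (single-error assumption holds).
Step 4: error magnitude e = S_0/v_1 = S_0·∏_{j≠1}(α_1 − α_j) = 2·2 = 4 ≡ 4 (mod 11).
Step 5: correct position 1: c_1 = r_1 − e = 2 − 4 ≡ 9 (mod 11). Hence c = [9, 10, 2, 7, 6].
  Check: interpolating c through the α_i gives m(x) = 1 + 10·x (degree < 2) with m(α_i) = c_i for every i, so c is indeed a codeword.


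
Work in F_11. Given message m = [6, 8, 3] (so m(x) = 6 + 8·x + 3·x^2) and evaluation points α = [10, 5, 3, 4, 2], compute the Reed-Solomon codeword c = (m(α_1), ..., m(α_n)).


c = [1, 0, 2, 9, 1]

Message polynomial: m(x) = 6 + 8·x + 3·x^2 (mod 11).
For each evaluation point α_i, compute m(α_i) mod 11:
  α_1 = 10: Horner steps 3 → 5 → 1, so m(10) = 1.
  α_2 = 5: Horner steps 3 → 1 → 0, so m(5) = 0.
  α_3 = 3: Horner steps 3 → 6 → 2, so m(3) = 2.
  α_4 = 4: Horner steps 3 → 9 → 9, so m(4) = 9.
  α_5 = 2: Horner steps 3 → 3 → 1, so m(2) = 1.
Codeword c = [1, 0, 2, 9, 1] ∈ F_11^5.


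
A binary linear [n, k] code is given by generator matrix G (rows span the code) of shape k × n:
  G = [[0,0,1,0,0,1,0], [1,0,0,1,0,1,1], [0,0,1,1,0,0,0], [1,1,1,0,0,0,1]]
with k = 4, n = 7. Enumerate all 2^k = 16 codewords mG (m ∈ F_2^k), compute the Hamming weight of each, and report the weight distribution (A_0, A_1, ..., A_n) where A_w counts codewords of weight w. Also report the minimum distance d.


Weight distribution: A_0 = 1, A_2 = 7, A_4 = 7, A_6 = 1. Minimum distance d = 2.

Enumerate all 2^4 = 16 messages m ∈ F_2^4.
For each, compute codeword c = mG in F_2^7, then tally its weight.
  m = 0000 → c = 0000000, weight = 0.
  m = 1000 → c = 0010010, weight = 2.
  m = 0100 → c = 1001011, weight = 4.
  m = 1100 → c = 1011001, weight = 4.
  m = 0010 → c = 0011000, weight = 2.
  m = 1010 → c = 0001010, weight = 2.
  m = 0110 → c = 1010011, weight = 4.
  m = 1110 → c = 1000001, weight = 2.
  m = 0001 → c = 1110001, weight = 4.
  m = 1001 → c = 1100011, weight = 4.
  m = 0101 → c = 0111010, weight = 4.
  m = 1101 → c = 0101000, weight = 2.
  m = 0011 → c = 1101001, weight = 4.
  m = 1011 → c = 1111011, weight = 6.
  m = 0111 → c = 0100010, weight = 2.
  m = 1111 → c = 0110000, weight = 2.
Tally weights:
  weight 0: 1 codewords.
  weight 2: 7 codewords.
  weight 4: 7 codewords.
  weight 6: 1 codewords.
Minimum distance d = smallest w > 0 with A_w > 0 = 2.
Sanity: Σ A_w = 16 = 2^4 = 16 ✓.


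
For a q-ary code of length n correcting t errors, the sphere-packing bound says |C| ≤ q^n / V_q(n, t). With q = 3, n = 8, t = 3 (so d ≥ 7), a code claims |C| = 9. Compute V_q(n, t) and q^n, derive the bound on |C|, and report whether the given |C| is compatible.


V_q(n, t) = 577, q^n = 6561, Hamming bound = 11, |C| = 9 ≤ bound (satisfied).

Step 1: Compute V_q(n, t) = Σ_{j=0}^3 C(n, j) (q−1)^j.
  j = 0: C(8,0)·(2)^0 = 1·1 = 1.
  j = 1: C(8,1)·(2)^1 = 8·2 = 16.
  j = 2: C(8,2)·(2)^2 = 28·4 = 112.
  j = 3: C(8,3)·(2)^3 = 56·8 = 448.
  V_q(n, t) = 1 + 16 + 112 + 448 = 577.
Step 2: q^n = 3^8 = 6561.
Step 3: Hamming bound ⌊q^n / V_q(n,t)⌋ = ⌊6561/577⌋ = 11.
Step 4: Compare |C| = 9 to 11: satisfied.
The claimed |C| lies below the Hamming bound.
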